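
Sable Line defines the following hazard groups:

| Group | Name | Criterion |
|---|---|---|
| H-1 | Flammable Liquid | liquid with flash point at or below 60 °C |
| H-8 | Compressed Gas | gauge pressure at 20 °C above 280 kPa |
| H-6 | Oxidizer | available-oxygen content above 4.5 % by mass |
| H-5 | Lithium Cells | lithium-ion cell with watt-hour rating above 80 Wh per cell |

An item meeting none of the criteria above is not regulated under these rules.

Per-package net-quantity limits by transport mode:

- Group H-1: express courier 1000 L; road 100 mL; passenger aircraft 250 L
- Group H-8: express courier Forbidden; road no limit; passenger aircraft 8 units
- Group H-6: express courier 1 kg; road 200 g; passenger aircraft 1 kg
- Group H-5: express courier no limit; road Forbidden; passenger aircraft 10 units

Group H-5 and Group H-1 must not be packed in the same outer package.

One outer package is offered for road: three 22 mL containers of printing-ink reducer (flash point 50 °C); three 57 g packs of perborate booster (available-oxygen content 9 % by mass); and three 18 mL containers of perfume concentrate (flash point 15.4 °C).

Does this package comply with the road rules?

The printing-ink reducer has flash point 50 °C, which is ≤ 60 °C, so it is Group H-1 (Flammable Liquid).
Available-oxygen content 9 % by mass meets the Group H-6 criterion (Oxidizer), so the perborate booster is Group H-6.
Perfume concentrate: flash point 15.4 °C ≤ 60 °C → Group H-1 (Flammable Liquid).
Total Group H-1: (three 22 mL containers = 66 mL) + (three 18 mL containers = 54 mL) = 120 mL.
120 mL > 100 mL (road limit, Group H-1) — over the limit.
Group H-6 quantity: three 57 g packs = 171 g.
171 g ≤ 200 g (road limit, Group H-6) — within limit.
The segregation rule (Group H-5 with Group H-1) does not apply to Group H-1 with Group H-6.

No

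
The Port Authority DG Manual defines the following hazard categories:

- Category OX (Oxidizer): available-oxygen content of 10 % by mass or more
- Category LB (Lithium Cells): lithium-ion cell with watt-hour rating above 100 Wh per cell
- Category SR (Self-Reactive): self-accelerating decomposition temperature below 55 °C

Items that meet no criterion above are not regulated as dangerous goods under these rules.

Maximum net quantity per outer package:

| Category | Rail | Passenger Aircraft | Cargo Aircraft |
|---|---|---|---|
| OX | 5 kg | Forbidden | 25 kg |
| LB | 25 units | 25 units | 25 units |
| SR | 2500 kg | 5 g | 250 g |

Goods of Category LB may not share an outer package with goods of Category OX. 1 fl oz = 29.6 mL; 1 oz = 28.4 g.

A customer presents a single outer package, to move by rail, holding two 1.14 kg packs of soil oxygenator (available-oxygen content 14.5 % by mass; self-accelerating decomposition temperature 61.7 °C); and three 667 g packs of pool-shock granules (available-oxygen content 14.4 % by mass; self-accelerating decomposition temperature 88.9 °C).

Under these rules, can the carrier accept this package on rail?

The soil oxygenator has available-oxygen content 14.5 % by mass, which is ≥ 10 % by mass, so it is Category OX (Oxidizer).
Pool-shock granules: available-oxygen content 14.4 % by mass ≥ 10 % by mass → Category OX (Oxidizer).
Category OX net quantity: (two 1.14 kg packs = 2.28 kg) + (three 667 g packs = 2.001 kg) = 4.281 kg.
4.281 kg is within the rail limit of 5 kg for Category OX.

Yes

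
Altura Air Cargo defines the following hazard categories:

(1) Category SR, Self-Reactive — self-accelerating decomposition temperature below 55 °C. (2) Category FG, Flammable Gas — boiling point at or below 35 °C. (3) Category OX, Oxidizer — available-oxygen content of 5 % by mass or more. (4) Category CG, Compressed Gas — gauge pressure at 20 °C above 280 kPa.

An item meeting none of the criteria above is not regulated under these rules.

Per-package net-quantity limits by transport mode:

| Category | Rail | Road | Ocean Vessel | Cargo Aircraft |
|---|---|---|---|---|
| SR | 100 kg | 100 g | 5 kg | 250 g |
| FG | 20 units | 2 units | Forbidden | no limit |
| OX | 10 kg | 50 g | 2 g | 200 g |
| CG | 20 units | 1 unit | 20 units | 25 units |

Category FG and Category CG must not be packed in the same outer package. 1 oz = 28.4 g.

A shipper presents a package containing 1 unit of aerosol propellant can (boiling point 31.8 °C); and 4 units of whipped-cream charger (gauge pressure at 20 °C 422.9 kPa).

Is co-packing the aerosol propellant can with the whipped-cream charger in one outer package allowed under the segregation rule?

No

With boiling point 31.8 °C (≤ 35 °C), the aerosol propellant can falls in Category FG.
With gauge pressure at 20 °C 422.9 kPa (> 280 kPa), the whipped-cream charger falls in Category CG.
Category FG and Category CG may not share an outer package.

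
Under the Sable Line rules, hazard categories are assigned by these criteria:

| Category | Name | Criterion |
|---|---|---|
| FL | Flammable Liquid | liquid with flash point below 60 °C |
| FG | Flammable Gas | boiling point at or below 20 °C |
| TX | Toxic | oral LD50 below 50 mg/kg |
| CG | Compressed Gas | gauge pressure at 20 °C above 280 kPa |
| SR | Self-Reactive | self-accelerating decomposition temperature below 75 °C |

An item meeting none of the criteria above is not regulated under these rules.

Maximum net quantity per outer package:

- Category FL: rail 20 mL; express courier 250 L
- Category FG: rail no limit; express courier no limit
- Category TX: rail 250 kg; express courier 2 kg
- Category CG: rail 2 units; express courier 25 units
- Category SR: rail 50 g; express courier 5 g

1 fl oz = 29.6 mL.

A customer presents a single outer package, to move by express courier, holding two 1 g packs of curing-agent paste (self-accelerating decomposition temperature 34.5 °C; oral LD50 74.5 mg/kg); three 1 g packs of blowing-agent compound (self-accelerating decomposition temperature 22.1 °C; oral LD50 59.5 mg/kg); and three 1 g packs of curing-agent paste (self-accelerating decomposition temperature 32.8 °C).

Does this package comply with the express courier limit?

No

With self-accelerating decomposition temperature 34.5 °C (< 75 °C), the curing-agent paste falls in Category SR.
Blowing-agent compound: self-accelerating decomposition temperature 22.1 °C < 75 °C → Category SR (Self-Reactive).
Self-accelerating decomposition temperature 32.8 °C meets the Category SR criterion (Self-Reactive), so the curing-agent paste is Category SR.
Category SR net quantity: (two 1 g packs = 2 g) + (three 1 g packs = 3 g) + (three 1 g packs = 3 g) = 8 g.
8 g > 5 g (express courier limit, Category SR) — over the limit.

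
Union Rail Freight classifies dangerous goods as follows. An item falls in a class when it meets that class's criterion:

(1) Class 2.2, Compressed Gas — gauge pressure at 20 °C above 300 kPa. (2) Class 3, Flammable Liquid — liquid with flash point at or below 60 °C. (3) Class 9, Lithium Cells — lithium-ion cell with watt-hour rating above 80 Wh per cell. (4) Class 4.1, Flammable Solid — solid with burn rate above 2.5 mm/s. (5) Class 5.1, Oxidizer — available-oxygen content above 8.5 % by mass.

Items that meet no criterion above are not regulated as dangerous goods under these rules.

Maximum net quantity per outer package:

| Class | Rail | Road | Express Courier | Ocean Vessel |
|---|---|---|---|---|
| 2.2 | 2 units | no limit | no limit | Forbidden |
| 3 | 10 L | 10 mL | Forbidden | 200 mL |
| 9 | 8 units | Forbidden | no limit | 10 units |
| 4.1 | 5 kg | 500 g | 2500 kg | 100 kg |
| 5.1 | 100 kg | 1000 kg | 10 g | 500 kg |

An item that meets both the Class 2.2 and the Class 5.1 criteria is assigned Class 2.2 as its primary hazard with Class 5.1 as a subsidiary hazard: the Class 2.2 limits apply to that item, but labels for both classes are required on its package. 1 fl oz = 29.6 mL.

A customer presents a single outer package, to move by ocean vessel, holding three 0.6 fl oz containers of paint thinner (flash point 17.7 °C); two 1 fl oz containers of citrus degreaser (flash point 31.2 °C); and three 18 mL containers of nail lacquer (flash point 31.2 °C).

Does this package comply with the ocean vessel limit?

Yes

With flash point 17.7 °C (≤ 60 °C), the paint thinner falls in Class 3.
With flash point 31.2 °C (≤ 60 °C), the citrus degreaser falls in Class 3.
The nail lacquer has flash point 31.2 °C, which is ≤ 60 °C, so it is Class 3 (Flammable Liquid).
Class 3 net quantity: (three 0.6 fl oz containers = 53.28 mL) + (two 1 fl oz containers = 59.2 mL) + (three 18 mL containers = 54 mL) = 166.48 mL.
That is within the Class 3 ocean vessel limit of 200 mL.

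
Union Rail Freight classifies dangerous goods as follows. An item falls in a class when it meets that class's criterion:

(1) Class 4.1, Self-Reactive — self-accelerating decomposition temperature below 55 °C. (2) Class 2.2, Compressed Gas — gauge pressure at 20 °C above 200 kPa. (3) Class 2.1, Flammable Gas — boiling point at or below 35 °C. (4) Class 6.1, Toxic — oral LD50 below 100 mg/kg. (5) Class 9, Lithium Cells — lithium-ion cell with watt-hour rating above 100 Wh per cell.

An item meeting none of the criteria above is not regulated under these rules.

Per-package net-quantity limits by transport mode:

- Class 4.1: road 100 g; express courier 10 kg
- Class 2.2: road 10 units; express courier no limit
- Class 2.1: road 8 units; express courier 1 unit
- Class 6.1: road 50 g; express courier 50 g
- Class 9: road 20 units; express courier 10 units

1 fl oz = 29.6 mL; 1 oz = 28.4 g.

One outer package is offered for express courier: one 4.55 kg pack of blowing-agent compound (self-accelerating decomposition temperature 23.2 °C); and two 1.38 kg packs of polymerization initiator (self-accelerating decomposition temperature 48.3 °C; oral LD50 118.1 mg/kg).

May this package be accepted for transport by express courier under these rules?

Yes

Self-accelerating decomposition temperature 23.2 °C meets the Class 4.1 criterion (Self-Reactive), so the blowing-agent compound is Class 4.1.
The polymerization initiator has self-accelerating decomposition temperature 48.3 °C, which is < 55 °C, so it is Class 4.1 (Self-Reactive).
Class 4.1 net quantity: 4.55 kg + (two 1.38 kg packs = 2.76 kg) = 7.31 kg.
That is within the Class 4.1 express courier limit of 10 kg.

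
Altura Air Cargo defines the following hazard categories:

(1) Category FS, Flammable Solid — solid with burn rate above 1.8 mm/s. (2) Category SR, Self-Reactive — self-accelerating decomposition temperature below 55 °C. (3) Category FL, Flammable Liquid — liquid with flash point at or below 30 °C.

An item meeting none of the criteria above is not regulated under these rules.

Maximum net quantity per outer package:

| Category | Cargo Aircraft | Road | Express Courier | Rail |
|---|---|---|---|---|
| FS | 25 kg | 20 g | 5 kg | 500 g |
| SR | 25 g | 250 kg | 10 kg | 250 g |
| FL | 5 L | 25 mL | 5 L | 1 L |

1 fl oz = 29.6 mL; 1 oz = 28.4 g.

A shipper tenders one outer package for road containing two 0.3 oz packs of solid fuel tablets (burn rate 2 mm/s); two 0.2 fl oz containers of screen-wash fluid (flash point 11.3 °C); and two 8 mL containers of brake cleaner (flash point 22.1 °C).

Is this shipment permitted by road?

No

With burn rate 2 mm/s (> 1.8 mm/s), the solid fuel tablets fall in Category FS.
The screen-wash fluid has flash point 11.3 °C, which is ≤ 30 °C, so it is Category FL (Flammable Liquid).
The brake cleaner has flash point 22.1 °C, which is ≤ 30 °C, so it is Category FL (Flammable Liquid).
Category FL net quantity: (two 0.2 fl oz containers = 11.84 mL) + (two 8 mL containers = 16 mL) = 27.84 mL.
27.84 mL exceeds the road limit of 25 mL for Category FL.
Category FS quantity: two 0.3 oz packs = 17.04 g.
17.04 g is within the road limit of 20 g for Category FS.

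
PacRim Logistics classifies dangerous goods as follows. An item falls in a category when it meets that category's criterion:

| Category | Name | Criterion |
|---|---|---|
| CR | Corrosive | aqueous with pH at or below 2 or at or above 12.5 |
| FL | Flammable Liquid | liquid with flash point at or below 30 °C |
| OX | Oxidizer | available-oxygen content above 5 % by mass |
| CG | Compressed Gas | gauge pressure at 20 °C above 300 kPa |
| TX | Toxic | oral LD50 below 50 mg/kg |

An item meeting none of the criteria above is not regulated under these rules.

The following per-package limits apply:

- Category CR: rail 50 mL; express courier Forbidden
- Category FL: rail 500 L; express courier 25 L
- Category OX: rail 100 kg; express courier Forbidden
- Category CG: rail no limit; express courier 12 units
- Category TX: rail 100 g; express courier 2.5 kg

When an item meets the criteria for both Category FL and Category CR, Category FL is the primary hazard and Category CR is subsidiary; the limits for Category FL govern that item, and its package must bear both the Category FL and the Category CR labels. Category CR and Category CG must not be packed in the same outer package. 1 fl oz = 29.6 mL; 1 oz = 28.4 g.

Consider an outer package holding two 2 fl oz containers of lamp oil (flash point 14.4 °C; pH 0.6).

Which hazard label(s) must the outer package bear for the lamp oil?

Category CR and FL

With flash point 14.4 °C (≤ 30 °C), the lamp oil falls in Category FL.
Lamp oil: pH 0.6 ≤ 2 → Category CR (Corrosive).
By the precedence rule Category FL is primary and Category CR is subsidiary, and that rule requires both labels on the package.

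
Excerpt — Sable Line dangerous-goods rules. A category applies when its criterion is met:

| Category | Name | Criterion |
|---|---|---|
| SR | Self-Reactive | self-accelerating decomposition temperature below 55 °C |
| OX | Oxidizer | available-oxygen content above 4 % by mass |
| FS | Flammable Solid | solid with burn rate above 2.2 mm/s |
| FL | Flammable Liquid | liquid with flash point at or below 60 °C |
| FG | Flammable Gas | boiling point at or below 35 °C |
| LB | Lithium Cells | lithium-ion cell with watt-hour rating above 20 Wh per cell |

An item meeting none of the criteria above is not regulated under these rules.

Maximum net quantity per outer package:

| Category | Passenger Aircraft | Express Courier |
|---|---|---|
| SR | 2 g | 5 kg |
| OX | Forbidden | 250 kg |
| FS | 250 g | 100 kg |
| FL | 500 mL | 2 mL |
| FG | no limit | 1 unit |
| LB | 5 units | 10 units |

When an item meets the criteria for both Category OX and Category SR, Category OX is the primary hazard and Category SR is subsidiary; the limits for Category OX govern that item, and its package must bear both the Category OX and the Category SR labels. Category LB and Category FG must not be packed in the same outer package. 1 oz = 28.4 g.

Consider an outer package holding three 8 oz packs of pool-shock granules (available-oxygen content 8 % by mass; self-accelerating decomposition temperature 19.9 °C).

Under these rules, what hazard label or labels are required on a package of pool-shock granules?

The pool-shock granules have available-oxygen content 8 % by mass, which is > 4 % by mass, so they are Category OX (Oxidizer).
Pool-shock granules: self-accelerating decomposition temperature 19.9 °C < 55 °C → Category SR (Self-Reactive).
By the precedence rule Category OX is primary and Category SR is subsidiary, and that rule requires both labels on the package.

Category OX and SR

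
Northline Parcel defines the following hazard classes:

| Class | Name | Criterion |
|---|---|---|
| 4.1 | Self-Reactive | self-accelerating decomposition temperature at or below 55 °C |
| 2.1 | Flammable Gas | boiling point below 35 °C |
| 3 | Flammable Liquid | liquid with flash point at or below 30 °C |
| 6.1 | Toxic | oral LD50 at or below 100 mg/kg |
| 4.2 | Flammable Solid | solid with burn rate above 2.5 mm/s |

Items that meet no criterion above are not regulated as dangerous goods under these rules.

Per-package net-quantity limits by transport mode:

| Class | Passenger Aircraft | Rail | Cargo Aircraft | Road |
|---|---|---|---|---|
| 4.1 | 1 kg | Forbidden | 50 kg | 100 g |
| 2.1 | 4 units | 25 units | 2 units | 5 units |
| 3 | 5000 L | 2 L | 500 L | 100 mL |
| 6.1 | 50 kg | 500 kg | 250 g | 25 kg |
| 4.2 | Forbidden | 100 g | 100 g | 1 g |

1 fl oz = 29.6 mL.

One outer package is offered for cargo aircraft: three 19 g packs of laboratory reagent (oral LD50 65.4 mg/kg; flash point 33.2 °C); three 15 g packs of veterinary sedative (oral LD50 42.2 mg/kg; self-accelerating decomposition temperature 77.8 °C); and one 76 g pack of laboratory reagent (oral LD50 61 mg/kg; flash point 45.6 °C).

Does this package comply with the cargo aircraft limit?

Oral LD50 65.4 mg/kg meets the Class 6.1 criterion (Toxic), so the laboratory reagent is Class 6.1.
Veterinary sedative: oral LD50 42.2 mg/kg ≤ 100 mg/kg → Class 6.1 (Toxic).
Oral LD50 61 mg/kg meets the Class 6.1 criterion (Toxic), so the laboratory reagent is Class 6.1.
Total Class 6.1: (three 19 g packs = 57 g) + (three 15 g packs = 45 g) + 76 g = 178 g.
178 g ≤ 250 g (cargo aircraft limit, Class 6.1) — within limit.

Yes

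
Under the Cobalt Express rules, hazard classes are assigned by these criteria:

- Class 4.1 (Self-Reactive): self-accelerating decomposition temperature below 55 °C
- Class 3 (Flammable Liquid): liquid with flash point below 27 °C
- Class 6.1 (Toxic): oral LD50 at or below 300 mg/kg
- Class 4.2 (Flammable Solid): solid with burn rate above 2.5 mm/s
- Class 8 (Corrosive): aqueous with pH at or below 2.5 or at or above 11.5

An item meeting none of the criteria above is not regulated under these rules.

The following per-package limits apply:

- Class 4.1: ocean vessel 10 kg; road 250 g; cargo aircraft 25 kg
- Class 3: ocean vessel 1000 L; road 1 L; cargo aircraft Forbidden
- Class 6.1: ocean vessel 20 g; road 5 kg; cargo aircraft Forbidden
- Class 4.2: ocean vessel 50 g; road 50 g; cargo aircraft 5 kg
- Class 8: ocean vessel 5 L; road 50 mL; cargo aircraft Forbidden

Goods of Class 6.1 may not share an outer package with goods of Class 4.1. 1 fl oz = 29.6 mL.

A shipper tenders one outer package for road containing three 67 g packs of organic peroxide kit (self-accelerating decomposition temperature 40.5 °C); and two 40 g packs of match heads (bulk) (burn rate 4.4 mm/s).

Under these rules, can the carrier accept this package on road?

No

With self-accelerating decomposition temperature 40.5 °C (< 55 °C), the organic peroxide kit falls in Class 4.1.
Burn rate 4.4 mm/s meets the Class 4.2 criterion (Flammable Solid), so the match heads (bulk) are Class 4.2.
Class 4.1 quantity: three 67 g packs = 201 g.
201 g ≤ 250 g (road limit, Class 4.1) — within limit.
Class 4.2 quantity: two 40 g packs = 80 g.
80 g > 50 g (road limit, Class 4.2) — over the limit.
The segregation rule (Class 6.1 with Class 4.1) does not apply to Class 4.1 with Class 4.2.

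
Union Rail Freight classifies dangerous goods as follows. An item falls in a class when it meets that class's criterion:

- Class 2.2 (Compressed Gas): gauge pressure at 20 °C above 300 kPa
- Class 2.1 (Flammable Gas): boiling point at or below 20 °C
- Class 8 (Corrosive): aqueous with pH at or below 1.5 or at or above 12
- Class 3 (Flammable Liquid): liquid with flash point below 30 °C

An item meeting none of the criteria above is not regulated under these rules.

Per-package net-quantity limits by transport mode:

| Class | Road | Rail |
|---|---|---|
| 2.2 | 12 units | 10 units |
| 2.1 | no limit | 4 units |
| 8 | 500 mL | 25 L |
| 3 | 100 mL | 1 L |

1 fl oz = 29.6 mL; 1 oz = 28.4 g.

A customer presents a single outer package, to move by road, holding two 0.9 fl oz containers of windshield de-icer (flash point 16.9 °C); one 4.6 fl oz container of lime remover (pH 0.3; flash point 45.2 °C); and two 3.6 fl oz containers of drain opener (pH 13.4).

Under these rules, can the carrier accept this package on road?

Flash point 16.9 °C meets the Class 3 criterion (Flammable Liquid), so the windshield de-icer is Class 3.
Lime remover: pH 0.3 ≤ 1.5 → Class 8 (Corrosive).
Drain opener: pH 13.4 ≥ 12 → Class 8 (Corrosive).
Class 8 net quantity: (one 4.6 fl oz container = 136.16 mL) + (two 3.6 fl oz containers = 213.12 mL) = 349.28 mL.
That is within the Class 8 road limit of 500 mL.
Class 3 quantity: two 0.9 fl oz containers = 53.28 mL.
53.28 mL ≤ 100 mL (road limit, Class 3) — within limit.
Every hazard class is within its road limit and no segregation rule is violated.

Yes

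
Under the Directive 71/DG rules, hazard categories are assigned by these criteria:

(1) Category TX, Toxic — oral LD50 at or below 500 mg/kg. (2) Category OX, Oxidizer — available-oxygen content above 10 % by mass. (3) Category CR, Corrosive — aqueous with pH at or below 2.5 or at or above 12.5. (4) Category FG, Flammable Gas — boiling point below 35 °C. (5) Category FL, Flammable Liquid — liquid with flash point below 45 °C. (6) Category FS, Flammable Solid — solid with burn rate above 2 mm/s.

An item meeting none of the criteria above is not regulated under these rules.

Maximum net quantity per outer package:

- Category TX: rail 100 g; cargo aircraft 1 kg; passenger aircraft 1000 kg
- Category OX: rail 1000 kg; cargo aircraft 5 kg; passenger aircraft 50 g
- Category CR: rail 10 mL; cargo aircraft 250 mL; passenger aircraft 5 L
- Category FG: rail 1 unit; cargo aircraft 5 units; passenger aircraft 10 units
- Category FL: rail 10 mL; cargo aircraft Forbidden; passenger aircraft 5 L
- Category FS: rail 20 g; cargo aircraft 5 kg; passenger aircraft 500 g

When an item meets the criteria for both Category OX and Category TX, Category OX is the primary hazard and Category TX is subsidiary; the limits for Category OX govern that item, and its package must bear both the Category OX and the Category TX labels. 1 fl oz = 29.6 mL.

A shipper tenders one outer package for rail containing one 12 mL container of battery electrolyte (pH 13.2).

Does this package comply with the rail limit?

No

Battery electrolyte: pH 13.2 ≥ 12.5 → Category CR (Corrosive).
Category CR quantity: 12 mL.
That exceeds the Category CR rail limit of 10 mL.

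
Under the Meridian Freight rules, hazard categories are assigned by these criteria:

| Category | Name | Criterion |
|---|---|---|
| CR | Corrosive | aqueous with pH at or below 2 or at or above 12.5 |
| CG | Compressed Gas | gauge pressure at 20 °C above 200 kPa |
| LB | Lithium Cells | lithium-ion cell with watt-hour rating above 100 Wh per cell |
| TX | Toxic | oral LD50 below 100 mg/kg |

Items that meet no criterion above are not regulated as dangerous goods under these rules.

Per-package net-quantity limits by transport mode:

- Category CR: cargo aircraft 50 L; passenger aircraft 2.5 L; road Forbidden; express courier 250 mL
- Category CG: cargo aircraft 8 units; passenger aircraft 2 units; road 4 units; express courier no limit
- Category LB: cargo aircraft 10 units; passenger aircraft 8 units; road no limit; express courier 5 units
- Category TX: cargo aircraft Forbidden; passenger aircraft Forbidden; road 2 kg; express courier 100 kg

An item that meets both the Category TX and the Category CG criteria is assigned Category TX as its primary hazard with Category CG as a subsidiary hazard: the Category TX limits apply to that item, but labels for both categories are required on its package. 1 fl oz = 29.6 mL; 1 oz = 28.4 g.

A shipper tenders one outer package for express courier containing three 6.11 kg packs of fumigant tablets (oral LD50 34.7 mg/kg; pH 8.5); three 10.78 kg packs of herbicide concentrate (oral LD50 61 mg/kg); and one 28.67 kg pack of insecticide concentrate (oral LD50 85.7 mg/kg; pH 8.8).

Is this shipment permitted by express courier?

Yes

Oral LD50 34.7 mg/kg meets the Category TX criterion (Toxic), so the fumigant tablets are Category TX.
The herbicide concentrate has oral LD50 61 mg/kg, which is < 100 mg/kg, so it is Category TX (Toxic).
Insecticide concentrate: oral LD50 85.7 mg/kg < 100 mg/kg → Category TX (Toxic).
Category TX net quantity: (three 6.11 kg packs = 18.33 kg) + (three 10.78 kg packs = 32.34 kg) + 28.67 kg = 79.34 kg.
79.34 kg ≤ 100 kg (express courier limit, Category TX) — within limit.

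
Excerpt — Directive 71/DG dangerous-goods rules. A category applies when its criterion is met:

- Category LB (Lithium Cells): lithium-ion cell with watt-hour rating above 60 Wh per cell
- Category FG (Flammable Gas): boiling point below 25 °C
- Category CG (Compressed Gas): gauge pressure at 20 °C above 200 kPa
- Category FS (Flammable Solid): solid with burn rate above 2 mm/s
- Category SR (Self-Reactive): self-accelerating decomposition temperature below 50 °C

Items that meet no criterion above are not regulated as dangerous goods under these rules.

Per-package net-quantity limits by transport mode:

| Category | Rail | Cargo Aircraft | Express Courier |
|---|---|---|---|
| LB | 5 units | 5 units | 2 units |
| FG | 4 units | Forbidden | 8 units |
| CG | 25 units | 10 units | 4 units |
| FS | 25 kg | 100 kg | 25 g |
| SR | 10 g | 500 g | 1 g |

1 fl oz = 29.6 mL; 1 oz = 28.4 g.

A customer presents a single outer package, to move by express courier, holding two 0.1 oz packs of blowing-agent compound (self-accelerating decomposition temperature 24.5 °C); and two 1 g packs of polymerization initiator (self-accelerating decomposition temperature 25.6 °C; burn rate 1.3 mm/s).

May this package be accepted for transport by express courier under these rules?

No

Blowing-agent compound: self-accelerating decomposition temperature 24.5 °C < 50 °C → Category SR (Self-Reactive).
Polymerization initiator: self-accelerating decomposition temperature 25.6 °C < 50 °C → Category SR (Self-Reactive).
Category SR net quantity: (two 0.1 oz packs = 5.68 g) + (two 1 g packs = 2 g) = 7.68 g.
7.68 g exceeds the express courier limit of 1 g for Category SR.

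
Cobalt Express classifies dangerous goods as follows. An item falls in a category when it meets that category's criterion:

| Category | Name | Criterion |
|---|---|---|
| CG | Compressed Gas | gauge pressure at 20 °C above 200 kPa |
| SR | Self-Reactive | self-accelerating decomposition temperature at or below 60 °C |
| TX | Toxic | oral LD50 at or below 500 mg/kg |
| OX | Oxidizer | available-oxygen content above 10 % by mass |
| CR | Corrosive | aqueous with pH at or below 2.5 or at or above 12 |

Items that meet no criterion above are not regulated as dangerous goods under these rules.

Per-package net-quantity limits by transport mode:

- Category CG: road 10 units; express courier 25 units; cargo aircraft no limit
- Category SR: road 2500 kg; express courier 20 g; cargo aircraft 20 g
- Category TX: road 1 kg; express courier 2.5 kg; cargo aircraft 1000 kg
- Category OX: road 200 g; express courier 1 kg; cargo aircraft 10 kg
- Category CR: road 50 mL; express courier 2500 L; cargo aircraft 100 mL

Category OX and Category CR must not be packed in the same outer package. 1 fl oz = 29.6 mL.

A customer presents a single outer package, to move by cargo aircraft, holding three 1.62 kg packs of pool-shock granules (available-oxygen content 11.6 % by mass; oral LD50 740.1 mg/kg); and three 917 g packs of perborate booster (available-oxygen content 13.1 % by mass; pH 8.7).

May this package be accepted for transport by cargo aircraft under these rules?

Available-oxygen content 11.6 % by mass meets the Category OX criterion (Oxidizer), so the pool-shock granules are Category OX.
Perborate booster: available-oxygen content 13.1 % by mass > 10 % by mass → Category OX (Oxidizer).
Category OX net quantity: (three 1.62 kg packs = 4.86 kg) + (three 917 g packs = 2.751 kg) = 7.611 kg.
7.611 kg is within the cargo aircraft limit of 10 kg for Category OX.

Yes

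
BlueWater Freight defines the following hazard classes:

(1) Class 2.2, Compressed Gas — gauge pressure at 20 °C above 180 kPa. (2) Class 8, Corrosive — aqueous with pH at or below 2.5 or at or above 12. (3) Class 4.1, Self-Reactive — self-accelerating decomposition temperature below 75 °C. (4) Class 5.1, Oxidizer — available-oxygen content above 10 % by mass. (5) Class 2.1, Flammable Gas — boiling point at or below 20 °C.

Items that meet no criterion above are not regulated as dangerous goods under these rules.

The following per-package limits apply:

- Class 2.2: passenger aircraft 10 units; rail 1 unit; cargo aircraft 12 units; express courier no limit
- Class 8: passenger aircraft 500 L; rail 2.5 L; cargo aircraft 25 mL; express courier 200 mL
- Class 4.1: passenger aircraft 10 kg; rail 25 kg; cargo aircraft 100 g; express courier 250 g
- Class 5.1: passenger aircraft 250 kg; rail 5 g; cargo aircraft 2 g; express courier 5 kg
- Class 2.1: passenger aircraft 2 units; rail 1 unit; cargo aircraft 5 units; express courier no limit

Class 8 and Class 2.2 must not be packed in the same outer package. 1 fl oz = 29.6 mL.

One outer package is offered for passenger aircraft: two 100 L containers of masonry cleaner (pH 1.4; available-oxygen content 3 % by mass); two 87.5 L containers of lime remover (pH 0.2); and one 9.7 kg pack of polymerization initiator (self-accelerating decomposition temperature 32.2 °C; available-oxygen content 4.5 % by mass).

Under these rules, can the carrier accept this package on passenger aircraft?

Yes

The masonry cleaner has pH 1.4, which is ≤ 2.5, so it is Class 8 (Corrosive).
Lime remover: pH 0.2 ≤ 2.5 → Class 8 (Corrosive).
With self-accelerating decomposition temperature 32.2 °C (< 75 °C), the polymerization initiator falls in Class 4.1.
Total Class 8: (two 100 L containers = 200 L) + (two 87.5 L containers = 175 L) = 375 L.
375 L ≤ 500 L (passenger aircraft limit, Class 8) — within limit.
Class 4.1 quantity: 9.7 kg.
9.7 kg is within the passenger aircraft limit of 10 kg for Class 4.1.
The segregation rule (Class 8 with Class 2.2) does not apply to Class 8 with Class 4.1.
Every hazard class is within its passenger aircraft limit and no segregation rule is violated.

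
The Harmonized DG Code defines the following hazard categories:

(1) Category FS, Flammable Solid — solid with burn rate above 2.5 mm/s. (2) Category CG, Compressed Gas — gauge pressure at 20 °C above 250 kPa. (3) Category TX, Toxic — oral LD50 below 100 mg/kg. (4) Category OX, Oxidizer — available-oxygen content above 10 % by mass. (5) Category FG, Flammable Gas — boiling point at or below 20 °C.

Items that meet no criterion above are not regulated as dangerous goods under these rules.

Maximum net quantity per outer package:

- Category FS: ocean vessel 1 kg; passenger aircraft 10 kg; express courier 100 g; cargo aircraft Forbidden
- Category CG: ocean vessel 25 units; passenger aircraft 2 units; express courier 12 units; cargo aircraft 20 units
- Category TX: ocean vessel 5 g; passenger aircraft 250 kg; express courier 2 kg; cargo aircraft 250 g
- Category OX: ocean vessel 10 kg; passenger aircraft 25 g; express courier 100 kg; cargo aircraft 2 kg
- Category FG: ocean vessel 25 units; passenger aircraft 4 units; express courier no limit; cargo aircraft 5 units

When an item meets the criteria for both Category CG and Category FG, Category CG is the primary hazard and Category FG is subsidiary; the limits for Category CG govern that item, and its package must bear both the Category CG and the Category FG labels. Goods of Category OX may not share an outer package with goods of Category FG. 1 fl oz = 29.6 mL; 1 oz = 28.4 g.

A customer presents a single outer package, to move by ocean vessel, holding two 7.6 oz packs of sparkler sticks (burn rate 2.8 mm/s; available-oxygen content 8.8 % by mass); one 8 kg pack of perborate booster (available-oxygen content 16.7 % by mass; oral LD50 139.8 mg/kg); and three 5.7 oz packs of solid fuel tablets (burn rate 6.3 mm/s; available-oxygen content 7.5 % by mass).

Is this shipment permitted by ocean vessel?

The sparkler sticks have burn rate 2.8 mm/s, which is > 2.5 mm/s, so they are Category FS (Flammable Solid).
The perborate booster has available-oxygen content 16.7 % by mass, which is > 10 % by mass, so it is Category OX (Oxidizer).
Solid fuel tablets: burn rate 6.3 mm/s > 2.5 mm/s → Category FS (Flammable Solid).
Category OX quantity: 8 kg.
8 kg is within the ocean vessel limit of 10 kg for Category OX.
Category FS net quantity: (two 7.6 oz packs = 431.68 g) + (three 5.7 oz packs = 485.64 g) = 917.32 g.
917.32 g ≤ 1 kg (ocean vessel limit, Category FS) — within limit.
The segregation rule (Category OX with Category FG) does not apply to Category OX with Category FS.
Every hazard category is within its ocean vessel limit and no segregation rule is violated.

Yes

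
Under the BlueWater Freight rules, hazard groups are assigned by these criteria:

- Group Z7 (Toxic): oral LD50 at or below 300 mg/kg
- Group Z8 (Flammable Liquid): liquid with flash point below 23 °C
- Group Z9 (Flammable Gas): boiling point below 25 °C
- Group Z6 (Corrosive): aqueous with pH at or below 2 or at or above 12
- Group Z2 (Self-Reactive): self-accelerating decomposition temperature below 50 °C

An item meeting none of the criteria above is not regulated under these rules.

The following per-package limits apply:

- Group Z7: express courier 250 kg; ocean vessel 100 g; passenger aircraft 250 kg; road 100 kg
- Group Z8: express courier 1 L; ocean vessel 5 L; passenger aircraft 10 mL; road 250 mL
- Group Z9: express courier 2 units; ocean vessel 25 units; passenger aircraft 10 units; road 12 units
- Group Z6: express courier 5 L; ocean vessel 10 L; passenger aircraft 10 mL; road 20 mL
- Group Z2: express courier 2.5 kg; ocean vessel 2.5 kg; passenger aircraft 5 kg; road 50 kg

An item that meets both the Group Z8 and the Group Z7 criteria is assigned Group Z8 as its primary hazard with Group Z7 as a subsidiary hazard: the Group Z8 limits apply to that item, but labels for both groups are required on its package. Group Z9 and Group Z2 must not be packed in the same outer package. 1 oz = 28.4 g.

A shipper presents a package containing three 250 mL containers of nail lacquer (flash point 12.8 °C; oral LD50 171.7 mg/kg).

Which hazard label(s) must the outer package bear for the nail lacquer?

Flash point 12.8 °C meets the Group Z8 criterion (Flammable Liquid), so the nail lacquer is Group Z8.
Nail lacquer: oral LD50 171.7 mg/kg ≤ 300 mg/kg → Group Z7 (Toxic).
By the precedence rule Group Z8 is primary and Group Z7 is subsidiary, and that rule requires both labels on the package.

Group Z7 and Z8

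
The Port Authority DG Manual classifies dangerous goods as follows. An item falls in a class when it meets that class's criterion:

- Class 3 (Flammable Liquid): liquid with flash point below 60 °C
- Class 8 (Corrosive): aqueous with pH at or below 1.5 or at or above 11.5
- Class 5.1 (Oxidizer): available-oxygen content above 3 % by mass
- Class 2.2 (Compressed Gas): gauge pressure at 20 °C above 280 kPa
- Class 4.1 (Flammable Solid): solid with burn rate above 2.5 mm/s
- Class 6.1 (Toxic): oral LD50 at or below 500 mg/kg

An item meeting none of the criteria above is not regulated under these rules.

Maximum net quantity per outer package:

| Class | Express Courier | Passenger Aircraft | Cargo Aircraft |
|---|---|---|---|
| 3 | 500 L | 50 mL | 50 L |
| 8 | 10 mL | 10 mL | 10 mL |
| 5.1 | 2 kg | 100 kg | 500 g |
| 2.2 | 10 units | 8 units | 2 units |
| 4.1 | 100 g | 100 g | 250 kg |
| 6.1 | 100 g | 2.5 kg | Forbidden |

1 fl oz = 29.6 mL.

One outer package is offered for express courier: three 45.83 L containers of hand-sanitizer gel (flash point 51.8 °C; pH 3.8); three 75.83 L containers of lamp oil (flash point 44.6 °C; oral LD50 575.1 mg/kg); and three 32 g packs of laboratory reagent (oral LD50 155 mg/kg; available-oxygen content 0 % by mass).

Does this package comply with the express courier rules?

With flash point 51.8 °C (< 60 °C), the hand-sanitizer gel falls in Class 3.
The lamp oil has flash point 44.6 °C, which is < 60 °C, so it is Class 3 (Flammable Liquid).
Laboratory reagent: oral LD50 155 mg/kg ≤ 500 mg/kg → Class 6.1 (Toxic).
Class 3 net quantity: (three 45.83 L containers = 137.49 L) + (three 75.83 L containers = 227.49 L) = 364.98 L.
364.98 L is within the express courier limit of 500 L for Class 3.
Class 6.1 quantity: three 32 g packs = 96 g.
96 g is within the express courier limit of 100 g for Class 6.1.
Every hazard class is within its express courier limit and no segregation rule is violated.

Yes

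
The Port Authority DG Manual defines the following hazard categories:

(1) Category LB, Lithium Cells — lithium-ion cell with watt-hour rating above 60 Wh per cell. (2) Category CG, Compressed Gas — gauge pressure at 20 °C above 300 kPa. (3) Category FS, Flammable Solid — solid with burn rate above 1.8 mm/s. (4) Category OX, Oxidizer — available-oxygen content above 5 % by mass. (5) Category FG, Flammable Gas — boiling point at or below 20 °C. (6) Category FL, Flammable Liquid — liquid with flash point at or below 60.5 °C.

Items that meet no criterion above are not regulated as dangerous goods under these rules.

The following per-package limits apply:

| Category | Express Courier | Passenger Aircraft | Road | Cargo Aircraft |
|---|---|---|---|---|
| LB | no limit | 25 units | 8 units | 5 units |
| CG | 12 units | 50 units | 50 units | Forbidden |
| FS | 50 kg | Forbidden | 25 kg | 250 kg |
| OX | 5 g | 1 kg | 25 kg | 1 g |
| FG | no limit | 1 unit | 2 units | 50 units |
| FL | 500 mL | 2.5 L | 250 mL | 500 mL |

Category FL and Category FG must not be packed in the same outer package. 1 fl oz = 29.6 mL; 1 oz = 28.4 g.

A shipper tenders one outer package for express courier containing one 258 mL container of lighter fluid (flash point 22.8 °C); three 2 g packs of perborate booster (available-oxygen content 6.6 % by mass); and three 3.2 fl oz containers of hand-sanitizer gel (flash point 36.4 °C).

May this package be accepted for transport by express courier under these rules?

No

With flash point 22.8 °C (≤ 60.5 °C), the lighter fluid falls in Category FL.
Available-oxygen content 6.6 % by mass meets the Category OX criterion (Oxidizer), so the perborate booster is Category OX.
The hand-sanitizer gel has flash point 36.4 °C, which is ≤ 60.5 °C, so it is Category FL (Flammable Liquid).
Category FL net quantity: 258 mL + (three 3.2 fl oz containers = 284.16 mL) = 542.16 mL.
542.16 mL exceeds the express courier limit of 500 mL for Category FL.
Category OX quantity: three 2 g packs = 6 g.
6 g exceeds the express courier limit of 5 g for Category OX.
The segregation rule (Category FL with Category FG) does not apply to Category FL with Category OX.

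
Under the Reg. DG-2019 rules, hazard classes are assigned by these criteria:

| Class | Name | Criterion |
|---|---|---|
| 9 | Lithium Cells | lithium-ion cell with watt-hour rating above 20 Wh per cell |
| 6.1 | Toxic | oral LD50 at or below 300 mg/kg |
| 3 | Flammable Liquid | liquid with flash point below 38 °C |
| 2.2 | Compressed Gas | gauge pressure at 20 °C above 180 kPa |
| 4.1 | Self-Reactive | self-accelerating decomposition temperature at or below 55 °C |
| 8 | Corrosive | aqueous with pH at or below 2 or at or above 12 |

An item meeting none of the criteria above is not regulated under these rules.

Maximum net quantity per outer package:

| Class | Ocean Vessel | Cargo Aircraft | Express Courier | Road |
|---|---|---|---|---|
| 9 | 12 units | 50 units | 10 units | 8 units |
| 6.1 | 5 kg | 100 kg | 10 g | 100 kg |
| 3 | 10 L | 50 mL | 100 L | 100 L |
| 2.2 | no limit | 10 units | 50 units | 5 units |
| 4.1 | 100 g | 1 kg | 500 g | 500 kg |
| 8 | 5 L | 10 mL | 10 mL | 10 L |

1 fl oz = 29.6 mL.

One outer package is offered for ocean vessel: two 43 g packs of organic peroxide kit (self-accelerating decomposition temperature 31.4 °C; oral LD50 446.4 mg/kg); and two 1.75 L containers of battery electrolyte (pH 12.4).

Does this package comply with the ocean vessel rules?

Organic peroxide kit: self-accelerating decomposition temperature 31.4 °C ≤ 55 °C → Class 4.1 (Self-Reactive).
The battery electrolyte has pH 12.4, which is ≥ 12, so it is Class 8 (Corrosive).
Class 8 quantity: two 1.75 L containers = 3.5 L.
3.5 L is within the ocean vessel limit of 5 L for Class 8.
Class 4.1 quantity: two 43 g packs = 86 g.
86 g is within the ocean vessel limit of 100 g for Class 4.1.
Every hazard class is within its ocean vessel limit and no segregation rule is violated.

Yes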